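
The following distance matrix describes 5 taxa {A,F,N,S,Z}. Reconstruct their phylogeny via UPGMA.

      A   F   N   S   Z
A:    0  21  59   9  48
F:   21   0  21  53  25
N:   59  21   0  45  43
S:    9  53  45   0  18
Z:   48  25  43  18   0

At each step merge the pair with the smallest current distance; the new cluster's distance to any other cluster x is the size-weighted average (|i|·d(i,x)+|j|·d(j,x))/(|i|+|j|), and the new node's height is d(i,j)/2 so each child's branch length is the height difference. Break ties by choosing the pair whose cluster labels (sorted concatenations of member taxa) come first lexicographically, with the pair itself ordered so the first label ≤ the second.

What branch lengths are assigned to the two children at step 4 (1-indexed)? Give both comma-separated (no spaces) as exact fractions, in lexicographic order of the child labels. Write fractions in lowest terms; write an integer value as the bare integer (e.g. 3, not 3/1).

4,10

1. join A+S (d=9) ⇒ AS; edges |A|=9/2, |S|=9/2
  updated: d(AS,F)=37, d(AS,N)=52, d(AS,Z)=33
2. join F+N (d=21) ⇒ FN; edges |F|=21/2, |N|=21/2
  updated: d(AS,FN)=89/2, d(FN,Z)=34
3. join AS+Z (d=33) ⇒ ASZ; edges |AS|=12, |Z|=33/2
  updated: d(ASZ,FN)=41
4. join ASZ+FN (d=41) ⇒ AFNSZ; edges |ASZ|=4, |FN|=10
final tree: (((A:9/2,S:9/2):12,Z:33/2):4,(F:21/2,N:21/2):10)
total length: 145/2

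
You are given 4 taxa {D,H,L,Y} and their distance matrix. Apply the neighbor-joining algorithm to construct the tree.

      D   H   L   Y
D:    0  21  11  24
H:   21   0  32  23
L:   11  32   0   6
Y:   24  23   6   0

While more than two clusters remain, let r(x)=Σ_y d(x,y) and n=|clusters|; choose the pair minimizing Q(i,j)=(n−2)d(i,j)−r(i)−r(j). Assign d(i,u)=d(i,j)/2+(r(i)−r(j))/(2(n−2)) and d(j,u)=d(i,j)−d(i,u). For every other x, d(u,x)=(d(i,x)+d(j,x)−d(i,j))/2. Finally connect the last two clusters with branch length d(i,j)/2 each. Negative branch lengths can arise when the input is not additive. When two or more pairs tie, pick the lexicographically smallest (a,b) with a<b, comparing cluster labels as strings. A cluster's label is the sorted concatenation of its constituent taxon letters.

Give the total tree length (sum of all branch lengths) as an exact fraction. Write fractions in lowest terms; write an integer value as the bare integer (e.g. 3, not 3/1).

36

step 1: merge (D,H) at d=21, Q=-90; branch lengths D→11/2, H→31/2; new cluster DH
  updated: d(DH,L)=11, d(DH,Y)=13
step 2: merge (DH,L) at d=11, Q=-30; branch lengths DH→9, L→2; new cluster DHL
  updated: d(DHL,Y)=4
step 3: merge (DHL,Y) at d=4; branch lengths DHL→2, Y→2; new cluster DHLY
final tree: (((D:11/2,H:31/2):9,L:2):2,Y:2)
total length: 36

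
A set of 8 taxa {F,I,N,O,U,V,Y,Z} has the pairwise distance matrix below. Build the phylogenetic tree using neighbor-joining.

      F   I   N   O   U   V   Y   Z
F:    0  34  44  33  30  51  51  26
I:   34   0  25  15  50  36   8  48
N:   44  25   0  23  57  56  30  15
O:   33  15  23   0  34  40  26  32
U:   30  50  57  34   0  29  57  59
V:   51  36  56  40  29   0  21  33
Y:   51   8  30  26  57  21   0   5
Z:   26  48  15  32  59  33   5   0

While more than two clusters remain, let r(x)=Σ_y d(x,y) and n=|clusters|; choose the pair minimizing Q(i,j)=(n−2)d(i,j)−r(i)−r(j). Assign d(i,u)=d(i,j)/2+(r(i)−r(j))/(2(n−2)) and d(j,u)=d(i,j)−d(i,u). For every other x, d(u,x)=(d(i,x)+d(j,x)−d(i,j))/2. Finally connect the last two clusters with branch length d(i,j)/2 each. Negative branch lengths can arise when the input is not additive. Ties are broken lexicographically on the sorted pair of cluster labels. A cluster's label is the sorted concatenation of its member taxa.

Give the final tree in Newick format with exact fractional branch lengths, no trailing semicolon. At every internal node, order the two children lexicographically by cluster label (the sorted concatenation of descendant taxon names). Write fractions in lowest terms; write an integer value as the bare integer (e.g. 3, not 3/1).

iteration 1: select U,V (d=29, Q=-408); attach at lengths (56/3, 31/3); label the merged cluster UV
  updated: d(F,UV)=26, d(I,UV)=57/2, d(N,UV)=42, d(O,UV)=45/2, d(UV,Y)=49/2, d(UV,Z)=63/2
iteration 2: select Y,Z (d=5, Q=-277); attach at lengths (6/5, 19/5); label the merged cluster YZ
  updated: d(F,YZ)=36, d(I,YZ)=51/2, d(N,YZ)=20, d(O,YZ)=53/2, d(UV,YZ)=51/2
iteration 3: select F,UV (d=26, Q=-427/2); attach at lengths (265/16, 151/16); label the merged cluster FUV
  updated: d(FUV,I)=73/4, d(FUV,N)=30, d(FUV,O)=59/4, d(FUV,YZ)=71/4
iteration 4: select N,YZ (d=20, Q=-511/4); attach at lengths (91/8, 69/8); label the merged cluster NYZ
  updated: d(FUV,NYZ)=111/8, d(I,NYZ)=61/4, d(NYZ,O)=59/4
iteration 5: select FUV,NYZ (d=111/8, Q=-63); attach at lengths (123/16, 99/16); label the merged cluster FNUVYZ
  updated: d(FNUVYZ,I)=157/16, d(FNUVYZ,O)=125/16
iteration 6: select FNUVYZ,I (d=157/16, Q=-261/8); attach at lengths (21/16, 17/2); label the merged cluster FINUVYZ
  updated: d(FINUVYZ,O)=13/2
iteration 7: select FINUVYZ,O (d=13/2); attach at lengths (13/4, 13/4); label the merged cluster FINOUVYZ
final tree: ((((F:265/16,(U:56/3,V:31/3):151/16):123/16,(N:91/8,(Y:6/5,Z:19/5):69/8):99/16):21/16,I:17/2):13/4,O:13/4)
total length: 1763/16

((((F:265/16,(U:56/3,V:31/3):151/16):123/16,(N:91/8,(Y:6/5,Z:19/5):69/8):99/16):21/16,I:17/2):13/4,O:13/4)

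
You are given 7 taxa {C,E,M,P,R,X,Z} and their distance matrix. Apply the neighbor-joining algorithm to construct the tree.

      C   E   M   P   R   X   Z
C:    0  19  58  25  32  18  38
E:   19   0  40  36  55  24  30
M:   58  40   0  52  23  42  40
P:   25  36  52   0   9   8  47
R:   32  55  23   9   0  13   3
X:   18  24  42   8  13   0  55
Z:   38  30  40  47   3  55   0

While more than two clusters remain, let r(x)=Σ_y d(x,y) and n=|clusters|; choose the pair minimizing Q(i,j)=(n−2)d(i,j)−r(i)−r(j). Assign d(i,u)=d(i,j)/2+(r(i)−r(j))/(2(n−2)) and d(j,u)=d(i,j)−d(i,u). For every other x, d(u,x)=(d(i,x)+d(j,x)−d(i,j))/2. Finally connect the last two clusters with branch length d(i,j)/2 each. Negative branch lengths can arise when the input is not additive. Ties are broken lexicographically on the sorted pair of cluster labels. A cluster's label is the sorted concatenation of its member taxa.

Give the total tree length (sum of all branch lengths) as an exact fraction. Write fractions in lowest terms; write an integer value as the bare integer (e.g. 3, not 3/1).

1. join R+Z (d=3, Q=-333) ⇒ RZ; edges |R|=-63/10, |Z|=93/10
  updated: d(C,RZ)=67/2, d(E,RZ)=41, d(M,RZ)=30, d(P,RZ)=53/2, d(RZ,X)=65/2
2. join M+RZ (d=30, Q=-531/2) ⇒ MRZ; edges |M|=357/16, |RZ|=123/16
  updated: d(C,MRZ)=123/4, d(E,MRZ)=51/2, d(MRZ,P)=97/4, d(MRZ,X)=89/4
3. join P+X (d=8, Q=-283/2) ⇒ PX; edges |P|=15/2, |X|=1/2
  updated: d(C,PX)=35/2, d(E,PX)=26, d(MRZ,PX)=77/4
4. join C+E (d=19, Q=-399/4) ⇒ CE; edges |C|=139/16, |E|=165/16
  updated: d(CE,MRZ)=149/8, d(CE,PX)=49/4
5. join CE+MRZ (d=149/8, Q=-401/8) ⇒ CEMRZ; edges |CE|=93/16, |MRZ|=205/16
  updated: d(CEMRZ,PX)=103/16
6. join CEMRZ+PX (d=103/16) ⇒ CEMPRXZ; edges |CEMRZ|=103/32, |PX|=103/32
final tree: (((C:139/16,E:165/16):93/16,(M:357/16,(R:-63/10,Z:93/10):123/16):205/16):103/32,(P:15/2,X:1/2):103/32)
total length: 1361/16

1361/16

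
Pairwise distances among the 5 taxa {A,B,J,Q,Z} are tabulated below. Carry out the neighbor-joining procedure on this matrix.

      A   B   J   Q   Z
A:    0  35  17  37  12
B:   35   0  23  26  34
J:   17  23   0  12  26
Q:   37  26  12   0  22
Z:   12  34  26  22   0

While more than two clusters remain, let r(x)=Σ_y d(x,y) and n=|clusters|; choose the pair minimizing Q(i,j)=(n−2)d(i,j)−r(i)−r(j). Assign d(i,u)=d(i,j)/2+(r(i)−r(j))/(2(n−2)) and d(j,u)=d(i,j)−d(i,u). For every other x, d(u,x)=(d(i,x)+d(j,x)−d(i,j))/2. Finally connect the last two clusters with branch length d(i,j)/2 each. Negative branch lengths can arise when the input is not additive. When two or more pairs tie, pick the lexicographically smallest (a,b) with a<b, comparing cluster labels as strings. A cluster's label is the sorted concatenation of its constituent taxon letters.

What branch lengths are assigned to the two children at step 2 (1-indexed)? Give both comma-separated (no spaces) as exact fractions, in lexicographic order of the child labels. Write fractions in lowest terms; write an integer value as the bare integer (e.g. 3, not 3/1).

47/4,67/4

1. join A+Z (d=12, Q=-159) ⇒ AZ; edges |A|=43/6, |Z|=29/6
  updated: d(AZ,B)=57/2, d(AZ,J)=31/2, d(AZ,Q)=47/2
2. join AZ+B (d=57/2, Q=-88) ⇒ ABZ; edges |AZ|=47/4, |B|=67/4
  updated: d(ABZ,J)=5, d(ABZ,Q)=21/2
3. join ABZ+J (d=5, Q=-55/2) ⇒ ABJZ; edges |ABZ|=7/4, |J|=13/4
  updated: d(ABJZ,Q)=35/4
4. join ABJZ+Q (d=35/4) ⇒ ABJQZ; edges |ABJZ|=35/8, |Q|=35/8
final tree: ((((A:43/6,Z:29/6):47/4,B:67/4):7/4,J:13/4):35/8,Q:35/8)
total length: 217/4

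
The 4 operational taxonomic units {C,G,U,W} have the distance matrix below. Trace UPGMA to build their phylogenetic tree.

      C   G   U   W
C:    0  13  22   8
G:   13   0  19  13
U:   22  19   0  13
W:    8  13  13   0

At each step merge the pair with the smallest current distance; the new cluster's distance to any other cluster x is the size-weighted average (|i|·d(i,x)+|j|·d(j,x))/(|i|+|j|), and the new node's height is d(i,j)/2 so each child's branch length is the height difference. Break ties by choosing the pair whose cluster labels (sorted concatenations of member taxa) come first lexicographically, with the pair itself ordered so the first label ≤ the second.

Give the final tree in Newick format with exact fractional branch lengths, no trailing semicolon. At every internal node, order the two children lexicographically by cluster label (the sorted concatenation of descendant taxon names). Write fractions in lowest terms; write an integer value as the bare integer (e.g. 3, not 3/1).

iteration 1: select C,W (d=8); attach at lengths (4, 4); label the merged cluster CW
  updated: d(CW,G)=13, d(CW,U)=35/2
iteration 2: select CW,G (d=13); attach at lengths (5/2, 13/2); label the merged cluster CGW
  updated: d(CGW,U)=18
iteration 3: select CGW,U (d=18); attach at lengths (5/2, 9); label the merged cluster CGUW
final tree: (((C:4,W:4):5/2,G:13/2):5/2,U:9)
total length: 57/2

(((C:4,W:4):5/2,G:13/2):5/2,U:9)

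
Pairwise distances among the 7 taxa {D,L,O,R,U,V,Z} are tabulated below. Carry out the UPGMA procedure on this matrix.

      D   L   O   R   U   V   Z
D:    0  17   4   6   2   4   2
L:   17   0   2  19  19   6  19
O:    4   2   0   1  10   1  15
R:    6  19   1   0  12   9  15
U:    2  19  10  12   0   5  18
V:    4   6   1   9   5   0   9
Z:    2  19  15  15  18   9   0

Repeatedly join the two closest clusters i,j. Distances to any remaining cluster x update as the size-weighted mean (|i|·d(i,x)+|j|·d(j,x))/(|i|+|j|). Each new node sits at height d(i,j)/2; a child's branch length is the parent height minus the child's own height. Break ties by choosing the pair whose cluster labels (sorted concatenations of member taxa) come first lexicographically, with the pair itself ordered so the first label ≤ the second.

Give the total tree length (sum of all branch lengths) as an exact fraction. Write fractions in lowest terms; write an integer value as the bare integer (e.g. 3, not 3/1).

1. join O+R (d=1) ⇒ OR; edges |O|=1/2, |R|=1/2
  updated: d(D,OR)=5, d(L,OR)=21/2, d(OR,U)=11, d(OR,V)=5, d(OR,Z)=15
2. join D+U (d=2) ⇒ DU; edges |D|=1, |U|=1
  updated: d(DU,L)=18, d(DU,OR)=8, d(DU,V)=9/2, d(DU,Z)=10
3. join DU+V (d=9/2) ⇒ DUV; edges |DU|=5/4, |V|=9/4
  updated: d(DUV,L)=14, d(DUV,OR)=7, d(DUV,Z)=29/3
4. join DUV+OR (d=7) ⇒ DORUV; edges |DUV|=5/4, |OR|=3
  updated: d(DORUV,L)=63/5, d(DORUV,Z)=59/5
5. join DORUV+Z (d=59/5) ⇒ DORUVZ; edges |DORUV|=12/5, |Z|=59/10
  updated: d(DORUVZ,L)=41/3
6. join DORUVZ+L (d=41/3) ⇒ DLORUVZ; edges |DORUVZ|=14/15, |L|=41/6
final tree: (((((D:1,U:1):5/4,V:9/4):5/4,(O:1/2,R:1/2):3):12/5,Z:59/10):14/15,L:41/6)
total length: 1609/60

1609/60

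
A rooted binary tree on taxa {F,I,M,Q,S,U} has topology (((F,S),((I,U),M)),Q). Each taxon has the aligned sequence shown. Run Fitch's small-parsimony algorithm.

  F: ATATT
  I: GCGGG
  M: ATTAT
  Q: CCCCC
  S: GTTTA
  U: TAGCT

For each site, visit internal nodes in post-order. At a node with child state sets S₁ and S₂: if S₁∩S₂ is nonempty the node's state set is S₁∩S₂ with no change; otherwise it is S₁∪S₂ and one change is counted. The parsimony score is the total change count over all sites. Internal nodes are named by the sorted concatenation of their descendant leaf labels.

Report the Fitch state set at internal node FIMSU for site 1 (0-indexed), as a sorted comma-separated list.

FS@0: {A} ∪ {G} = {A,G} (union, +1)
IU@0: {G} ∪ {T} = {G,T} (union, +1)
IMU@0: {G,T} ∪ {A} = {A,G,T} (union, +1)
FIMSU@0: {A,G} ∩ {A,G,T} = {A,G} (intersection, +0)
FIMQSU@0: {A,G} ∪ {C} = {A,C,G} (union, +1)
FS@1: {T} ∩ {T} = {T} (intersection, +0)
IU@1: {C} ∪ {A} = {A,C} (union, +1)
IMU@1: {A,C} ∪ {T} = {A,C,T} (union, +1)
FIMSU@1: {T} ∩ {A,C,T} = {T} (intersection, +0)
FIMQSU@1: {T} ∪ {C} = {C,T} (union, +1)
FS@2: {A} ∪ {T} = {A,T} (union, +1)
IU@2: {G} ∩ {G} = {G} (intersection, +0)
IMU@2: {G} ∪ {T} = {G,T} (union, +1)
FIMSU@2: {A,T} ∩ {G,T} = {T} (intersection, +0)
FIMQSU@2: {T} ∪ {C} = {C,T} (union, +1)
FS@3: {T} ∩ {T} = {T} (intersection, +0)
IU@3: {G} ∪ {C} = {C,G} (union, +1)
IMU@3: {C,G} ∪ {A} = {A,C,G} (union, +1)
FIMSU@3: {T} ∪ {A,C,G} = {A,C,G,T} (union, +1)
FIMQSU@3: {A,C,G,T} ∩ {C} = {C} (intersection, +0)
FS@4: {T} ∪ {A} = {A,T} (union, +1)
IU@4: {G} ∪ {T} = {G,T} (union, +1)
IMU@4: {G,T} ∩ {T} = {T} (intersection, +0)
FIMSU@4: {A,T} ∩ {T} = {T} (intersection, +0)
FIMQSU@4: {T} ∪ {C} = {C,T} (union, +1)
per-site changes: [4, 3, 3, 3, 3]; total = 16

T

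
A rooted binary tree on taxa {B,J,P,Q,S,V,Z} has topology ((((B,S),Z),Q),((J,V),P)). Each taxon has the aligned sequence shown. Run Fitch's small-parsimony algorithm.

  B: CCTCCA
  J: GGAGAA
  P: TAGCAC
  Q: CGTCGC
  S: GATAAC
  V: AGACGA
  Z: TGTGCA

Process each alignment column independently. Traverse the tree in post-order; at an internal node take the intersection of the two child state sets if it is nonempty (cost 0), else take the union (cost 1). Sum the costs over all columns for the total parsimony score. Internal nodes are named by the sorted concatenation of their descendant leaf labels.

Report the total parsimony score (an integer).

[col 0] BS: children B:{C}, S:{G} ∪→ {C,G}; cost 1
[col 0] BSZ: children BS:{C,G}, Z:{T} ∪→ {C,G,T}; cost 1
[col 0] BQSZ: children BSZ:{C,G,T}, Q:{C} ∩→ {C}; cost 0
[col 0] JV: children J:{G}, V:{A} ∪→ {A,G}; cost 1
[col 0] JPV: children JV:{A,G}, P:{T} ∪→ {A,G,T}; cost 1
[col 0] BJPQSVZ: children BQSZ:{C}, JPV:{A,G,T} ∪→ {A,C,G,T}; cost 1
[col 1] BS: children B:{C}, S:{A} ∪→ {A,C}; cost 1
[col 1] BSZ: children BS:{A,C}, Z:{G} ∪→ {A,C,G}; cost 1
[col 1] BQSZ: children BSZ:{A,C,G}, Q:{G} ∩→ {G}; cost 0
[col 1] JV: children J:{G}, V:{G} ∩→ {G}; cost 0
[col 1] JPV: children JV:{G}, P:{A} ∪→ {A,G}; cost 1
[col 1] BJPQSVZ: children BQSZ:{G}, JPV:{A,G} ∩→ {G}; cost 0
[col 2] BS: children B:{T}, S:{T} ∩→ {T}; cost 0
[col 2] BSZ: children BS:{T}, Z:{T} ∩→ {T}; cost 0
[col 2] BQSZ: children BSZ:{T}, Q:{T} ∩→ {T}; cost 0
[col 2] JV: children J:{A}, V:{A} ∩→ {A}; cost 0
[col 2] JPV: children JV:{A}, P:{G} ∪→ {A,G}; cost 1
[col 2] BJPQSVZ: children BQSZ:{T}, JPV:{A,G} ∪→ {A,G,T}; cost 1
[col 3] BS: children B:{C}, S:{A} ∪→ {A,C}; cost 1
[col 3] BSZ: children BS:{A,C}, Z:{G} ∪→ {A,C,G}; cost 1
[col 3] BQSZ: children BSZ:{A,C,G}, Q:{C} ∩→ {C}; cost 0
[col 3] JV: children J:{G}, V:{C} ∪→ {C,G}; cost 1
[col 3] JPV: children JV:{C,G}, P:{C} ∩→ {C}; cost 0
[col 3] BJPQSVZ: children BQSZ:{C}, JPV:{C} ∩→ {C}; cost 0
[col 4] BS: children B:{C}, S:{A} ∪→ {A,C}; cost 1
[col 4] BSZ: children BS:{A,C}, Z:{C} ∩→ {C}; cost 0
[col 4] BQSZ: children BSZ:{C}, Q:{G} ∪→ {C,G}; cost 1
[col 4] JV: children J:{A}, V:{G} ∪→ {A,G}; cost 1
[col 4] JPV: children JV:{A,G}, P:{A} ∩→ {A}; cost 0
[col 4] BJPQSVZ: children BQSZ:{C,G}, JPV:{A} ∪→ {A,C,G}; cost 1
[col 5] BS: children B:{A}, S:{C} ∪→ {A,C}; cost 1
[col 5] BSZ: children BS:{A,C}, Z:{A} ∩→ {A}; cost 0
[col 5] BQSZ: children BSZ:{A}, Q:{C} ∪→ {A,C}; cost 1
[col 5] JV: children J:{A}, V:{A} ∩→ {A}; cost 0
[col 5] JPV: children JV:{A}, P:{C} ∪→ {A,C}; cost 1
[col 5] BJPQSVZ: children BQSZ:{A,C}, JPV:{A,C} ∩→ {A,C}; cost 0
per-site changes: [5, 3, 2, 3, 4, 3]; total = 20

20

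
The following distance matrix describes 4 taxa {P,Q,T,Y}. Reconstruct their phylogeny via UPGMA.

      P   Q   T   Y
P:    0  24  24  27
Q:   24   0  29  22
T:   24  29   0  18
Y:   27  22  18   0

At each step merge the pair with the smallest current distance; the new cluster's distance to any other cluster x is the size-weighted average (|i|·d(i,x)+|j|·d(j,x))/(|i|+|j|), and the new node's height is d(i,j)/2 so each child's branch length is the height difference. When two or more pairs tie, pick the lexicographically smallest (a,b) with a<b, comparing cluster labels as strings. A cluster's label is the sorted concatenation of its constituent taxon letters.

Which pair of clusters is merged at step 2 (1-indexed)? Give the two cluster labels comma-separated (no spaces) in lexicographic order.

P,Q

1. join T+Y (d=18) ⇒ TY; edges |T|=9, |Y|=9
  updated: d(P,TY)=51/2, d(Q,TY)=51/2
2. join P+Q (d=24) ⇒ PQ; edges |P|=12, |Q|=12
  updated: d(PQ,TY)=51/2
3. join PQ+TY (d=51/2) ⇒ PQTY; edges |PQ|=3/4, |TY|=15/4
final tree: ((P:12,Q:12):3/4,(T:9,Y:9):15/4)
total length: 93/2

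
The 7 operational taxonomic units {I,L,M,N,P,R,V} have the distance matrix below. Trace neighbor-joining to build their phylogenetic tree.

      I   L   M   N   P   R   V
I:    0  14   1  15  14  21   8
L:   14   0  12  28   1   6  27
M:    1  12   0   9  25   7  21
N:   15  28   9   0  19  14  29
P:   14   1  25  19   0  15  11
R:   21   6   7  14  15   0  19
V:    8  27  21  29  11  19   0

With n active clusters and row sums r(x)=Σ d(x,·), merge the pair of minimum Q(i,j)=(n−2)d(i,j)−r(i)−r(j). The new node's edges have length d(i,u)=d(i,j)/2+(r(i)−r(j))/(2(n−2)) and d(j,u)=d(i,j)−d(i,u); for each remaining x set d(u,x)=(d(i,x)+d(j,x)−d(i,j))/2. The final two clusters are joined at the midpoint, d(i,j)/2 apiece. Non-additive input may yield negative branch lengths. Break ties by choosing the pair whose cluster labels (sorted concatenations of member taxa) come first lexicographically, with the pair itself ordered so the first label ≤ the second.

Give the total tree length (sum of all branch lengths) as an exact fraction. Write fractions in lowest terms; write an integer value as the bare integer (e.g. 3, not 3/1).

step 1: merge (L,P) at d=1, Q=-168; branch lengths L→4/5, P→1/5; new cluster LP
  updated: d(I,LP)=27/2, d(LP,M)=18, d(LP,N)=23, d(LP,R)=10, d(LP,V)=37/2
step 2: merge (I,V) at d=8, Q=-122; branch lengths I→-5/8, V→69/8; new cluster IV
  updated: d(IV,LP)=12, d(IV,M)=7, d(IV,N)=18, d(IV,R)=16
step 3: merge (IV,LP) at d=12, Q=-80; branch lengths IV→13/3, LP→23/3; new cluster ILPV
  updated: d(ILPV,M)=13/2, d(ILPV,N)=29/2, d(ILPV,R)=7
step 4: merge (ILPV,R) at d=7, Q=-42; branch lengths ILPV→7/2, R→7/2; new cluster ILPRV
  updated: d(ILPRV,M)=13/4, d(ILPRV,N)=43/4
step 5: merge (ILPRV,M) at d=13/4, Q=-23; branch lengths ILPRV→5/2, M→3/4; new cluster ILMPRV
  updated: d(ILMPRV,N)=33/4
step 6: merge (ILMPRV,N) at d=33/4; branch lengths ILMPRV→33/8, N→33/8; new cluster ILMNPRV
final tree: (((((I:-5/8,V:69/8):13/3,(L:4/5,P:1/5):23/3):7/2,R:7/2):5/2,M:3/4):33/8,N:33/8)
total length: 79/2

79/2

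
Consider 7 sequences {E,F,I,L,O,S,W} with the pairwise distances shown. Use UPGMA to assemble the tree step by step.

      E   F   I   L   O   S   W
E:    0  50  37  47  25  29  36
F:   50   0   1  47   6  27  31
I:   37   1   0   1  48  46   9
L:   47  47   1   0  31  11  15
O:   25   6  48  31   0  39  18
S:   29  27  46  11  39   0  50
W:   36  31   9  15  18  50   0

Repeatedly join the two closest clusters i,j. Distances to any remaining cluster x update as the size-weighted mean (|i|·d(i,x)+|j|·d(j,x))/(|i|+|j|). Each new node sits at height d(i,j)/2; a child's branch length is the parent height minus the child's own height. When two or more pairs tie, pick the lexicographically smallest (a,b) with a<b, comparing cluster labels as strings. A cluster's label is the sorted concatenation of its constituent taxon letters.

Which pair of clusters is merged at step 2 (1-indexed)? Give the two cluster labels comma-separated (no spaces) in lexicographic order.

iteration 1: select F,I (d=1); attach at lengths (1/2, 1/2); label the merged cluster FI
  updated: d(E,FI)=87/2, d(FI,L)=24, d(FI,O)=27, d(FI,S)=73/2, d(FI,W)=20
iteration 2: select L,S (d=11); attach at lengths (11/2, 11/2); label the merged cluster LS
  updated: d(E,LS)=38, d(FI,LS)=121/4, d(LS,O)=35, d(LS,W)=65/2
iteration 3: select O,W (d=18); attach at lengths (9, 9); label the merged cluster OW
  updated: d(E,OW)=61/2, d(FI,OW)=47/2, d(LS,OW)=135/4
iteration 4: select FI,OW (d=47/2); attach at lengths (45/4, 11/4); label the merged cluster FIOW
  updated: d(E,FIOW)=37, d(FIOW,LS)=32
iteration 5: select FIOW,LS (d=32); attach at lengths (17/4, 21/2); label the merged cluster FILOSW
  updated: d(E,FILOSW)=112/3
iteration 6: select E,FILOSW (d=112/3); attach at lengths (56/3, 8/3); label the merged cluster EFILOSW
final tree: (E:56/3,(((F:1/2,I:1/2):45/4,(O:9,W:9):11/4):17/4,(L:11/2,S:11/2):21/2):8/3)
total length: 961/12

L,S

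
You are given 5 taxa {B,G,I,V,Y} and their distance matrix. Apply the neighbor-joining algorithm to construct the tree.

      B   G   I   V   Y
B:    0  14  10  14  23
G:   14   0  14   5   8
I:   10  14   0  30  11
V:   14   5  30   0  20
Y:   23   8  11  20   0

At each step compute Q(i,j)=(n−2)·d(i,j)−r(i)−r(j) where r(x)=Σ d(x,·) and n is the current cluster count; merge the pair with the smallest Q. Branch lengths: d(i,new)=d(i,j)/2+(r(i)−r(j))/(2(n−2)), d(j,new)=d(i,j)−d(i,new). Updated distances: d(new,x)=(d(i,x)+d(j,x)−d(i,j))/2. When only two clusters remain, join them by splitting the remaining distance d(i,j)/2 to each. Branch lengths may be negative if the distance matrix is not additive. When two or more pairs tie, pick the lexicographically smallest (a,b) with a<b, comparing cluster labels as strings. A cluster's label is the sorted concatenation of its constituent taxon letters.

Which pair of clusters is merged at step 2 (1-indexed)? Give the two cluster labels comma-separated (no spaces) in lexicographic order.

BI,Y

iteration 1: select B,I (d=10, Q=-96); attach at lengths (13/3, 17/3); label the merged cluster BI
  updated: d(BI,G)=9, d(BI,V)=17, d(BI,Y)=12
iteration 2: select BI,Y (d=12, Q=-54); attach at lengths (11/2, 13/2); label the merged cluster BIY
  updated: d(BIY,G)=5/2, d(BIY,V)=25/2
iteration 3: select BIY,G (d=5/2, Q=-20); attach at lengths (5, -5/2); label the merged cluster BGIY
  updated: d(BGIY,V)=15/2
iteration 4: select BGIY,V (d=15/2); attach at lengths (15/4, 15/4); label the merged cluster BGIVY
final tree: ((((B:13/3,I:17/3):11/2,Y:13/2):5,G:-5/2):15/4,V:15/4)
total length: 32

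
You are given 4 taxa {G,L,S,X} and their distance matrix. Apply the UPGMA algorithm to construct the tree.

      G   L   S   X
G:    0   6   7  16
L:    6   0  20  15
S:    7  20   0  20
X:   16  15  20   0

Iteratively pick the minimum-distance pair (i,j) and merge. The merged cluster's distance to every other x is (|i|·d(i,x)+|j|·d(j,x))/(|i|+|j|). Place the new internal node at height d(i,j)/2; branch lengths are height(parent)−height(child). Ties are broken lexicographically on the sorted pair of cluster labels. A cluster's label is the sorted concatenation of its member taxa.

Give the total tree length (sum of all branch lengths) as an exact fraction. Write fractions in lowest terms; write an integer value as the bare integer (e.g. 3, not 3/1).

107/4

step 1: merge (G,L) at d=6; branch lengths G→3, L→3; new cluster GL
  updated: d(GL,S)=27/2, d(GL,X)=31/2
step 2: merge (GL,S) at d=27/2; branch lengths GL→15/4, S→27/4; new cluster GLS
  updated: d(GLS,X)=17
step 3: merge (GLS,X) at d=17; branch lengths GLS→7/4, X→17/2; new cluster GLSX
final tree: (((G:3,L:3):15/4,S:27/4):7/4,X:17/2)
total length: 107/4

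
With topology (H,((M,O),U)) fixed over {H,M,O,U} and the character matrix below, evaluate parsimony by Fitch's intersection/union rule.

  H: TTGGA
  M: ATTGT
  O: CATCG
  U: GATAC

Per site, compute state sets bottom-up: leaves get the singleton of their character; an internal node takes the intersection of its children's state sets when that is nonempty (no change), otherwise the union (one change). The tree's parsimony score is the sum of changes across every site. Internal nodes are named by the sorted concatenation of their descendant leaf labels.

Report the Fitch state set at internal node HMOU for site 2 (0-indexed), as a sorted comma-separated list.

G,T

MO@0: {A} ∪ {C} = {A,C} (union, +1)
MOU@0: {A,C} ∪ {G} = {A,C,G} (union, +1)
HMOU@0: {T} ∪ {A,C,G} = {A,C,G,T} (union, +1)
MO@1: {T} ∪ {A} = {A,T} (union, +1)
MOU@1: {A,T} ∩ {A} = {A} (intersection, +0)
HMOU@1: {T} ∪ {A} = {A,T} (union, +1)
MO@2: {T} ∩ {T} = {T} (intersection, +0)
MOU@2: {T} ∩ {T} = {T} (intersection, +0)
HMOU@2: {G} ∪ {T} = {G,T} (union, +1)
MO@3: {G} ∪ {C} = {C,G} (union, +1)
MOU@3: {C,G} ∪ {A} = {A,C,G} (union, +1)
HMOU@3: {G} ∩ {A,C,G} = {G} (intersection, +0)
MO@4: {T} ∪ {G} = {G,T} (union, +1)
MOU@4: {G,T} ∪ {C} = {C,G,T} (union, +1)
HMOU@4: {A} ∪ {C,G,T} = {A,C,G,T} (union, +1)
per-site changes: [3, 2, 1, 2, 3]; total = 11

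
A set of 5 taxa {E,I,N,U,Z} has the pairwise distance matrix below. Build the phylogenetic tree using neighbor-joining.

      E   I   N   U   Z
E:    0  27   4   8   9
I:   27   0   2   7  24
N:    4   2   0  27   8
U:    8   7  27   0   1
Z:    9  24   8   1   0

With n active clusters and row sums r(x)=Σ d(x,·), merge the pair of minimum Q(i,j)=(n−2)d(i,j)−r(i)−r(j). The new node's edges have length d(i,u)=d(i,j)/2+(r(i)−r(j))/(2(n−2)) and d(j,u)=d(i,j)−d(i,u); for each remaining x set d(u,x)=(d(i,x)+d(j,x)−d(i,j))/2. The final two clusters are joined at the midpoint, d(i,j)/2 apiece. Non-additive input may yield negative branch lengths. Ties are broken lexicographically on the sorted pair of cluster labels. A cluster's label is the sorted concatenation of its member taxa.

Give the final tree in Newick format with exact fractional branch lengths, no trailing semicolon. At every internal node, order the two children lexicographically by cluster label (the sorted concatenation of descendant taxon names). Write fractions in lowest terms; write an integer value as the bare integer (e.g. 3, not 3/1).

step 1: merge (I,N) at d=2, Q=-95; branch lengths I→25/6, N→-13/6; new cluster IN
  updated: d(E,IN)=29/2, d(IN,U)=16, d(IN,Z)=15
step 2: merge (E,IN) at d=29/2, Q=-48; branch lengths E→15/4, IN→43/4; new cluster EIN
  updated: d(EIN,U)=19/4, d(EIN,Z)=19/4
step 3: merge (EIN,U) at d=19/4, Q=-21/2; branch lengths EIN→17/4, U→1/2; new cluster EINU
  updated: d(EINU,Z)=1/2
step 4: merge (EINU,Z) at d=1/2; branch lengths EINU→1/4, Z→1/4; new cluster EINUZ
final tree: (((E:15/4,(I:25/6,N:-13/6):43/4):17/4,U:1/2):1/4,Z:1/4)
total length: 87/4

(((E:15/4,(I:25/6,N:-13/6):43/4):17/4,U:1/2):1/4,Z:1/4)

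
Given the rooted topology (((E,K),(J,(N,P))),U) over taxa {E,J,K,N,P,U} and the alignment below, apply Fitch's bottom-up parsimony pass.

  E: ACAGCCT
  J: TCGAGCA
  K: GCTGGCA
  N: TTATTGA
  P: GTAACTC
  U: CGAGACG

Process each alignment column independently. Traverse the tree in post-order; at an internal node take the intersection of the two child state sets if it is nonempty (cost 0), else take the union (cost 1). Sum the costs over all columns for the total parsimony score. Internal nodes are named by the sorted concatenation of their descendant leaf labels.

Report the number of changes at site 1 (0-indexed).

EK@0: {A} ∪ {G} = {A,G} (union, +1)
NP@0: {T} ∪ {G} = {G,T} (union, +1)
JNP@0: {T} ∩ {G,T} = {T} (intersection, +0)
EJKNP@0: {A,G} ∪ {T} = {A,G,T} (union, +1)
EJKNPU@0: {A,G,T} ∪ {C} = {A,C,G,T} (union, +1)
EK@1: {C} ∩ {C} = {C} (intersection, +0)
NP@1: {T} ∩ {T} = {T} (intersection, +0)
JNP@1: {C} ∪ {T} = {C,T} (union, +1)
EJKNP@1: {C} ∩ {C,T} = {C} (intersection, +0)
EJKNPU@1: {C} ∪ {G} = {C,G} (union, +1)
EK@2: {A} ∪ {T} = {A,T} (union, +1)
NP@2: {A} ∩ {A} = {A} (intersection, +0)
JNP@2: {G} ∪ {A} = {A,G} (union, +1)
EJKNP@2: {A,T} ∩ {A,G} = {A} (intersection, +0)
EJKNPU@2: {A} ∩ {A} = {A} (intersection, +0)
EK@3: {G} ∩ {G} = {G} (intersection, +0)
NP@3: {T} ∪ {A} = {A,T} (union, +1)
JNP@3: {A} ∩ {A,T} = {A} (intersection, +0)
EJKNP@3: {G} ∪ {A} = {A,G} (union, +1)
EJKNPU@3: {A,G} ∩ {G} = {G} (intersection, +0)
EK@4: {C} ∪ {G} = {C,G} (union, +1)
NP@4: {T} ∪ {C} = {C,T} (union, +1)
JNP@4: {G} ∪ {C,T} = {C,G,T} (union, +1)
EJKNP@4: {C,G} ∩ {C,G,T} = {C,G} (intersection, +0)
EJKNPU@4: {C,G} ∪ {A} = {A,C,G} (union, +1)
EK@5: {C} ∩ {C} = {C} (intersection, +0)
NP@5: {G} ∪ {T} = {G,T} (union, +1)
JNP@5: {C} ∪ {G,T} = {C,G,T} (union, +1)
EJKNP@5: {C} ∩ {C,G,T} = {C} (intersection, +0)
EJKNPU@5: {C} ∩ {C} = {C} (intersection, +0)
EK@6: {T} ∪ {A} = {A,T} (union, +1)
NP@6: {A} ∪ {C} = {A,C} (union, +1)
JNP@6: {A} ∩ {A,C} = {A} (intersection, +0)
EJKNP@6: {A,T} ∩ {A} = {A} (intersection, +0)
EJKNPU@6: {A} ∪ {G} = {A,G} (union, +1)
per-site changes: [4, 2, 2, 2, 4, 2, 3]; total = 19

2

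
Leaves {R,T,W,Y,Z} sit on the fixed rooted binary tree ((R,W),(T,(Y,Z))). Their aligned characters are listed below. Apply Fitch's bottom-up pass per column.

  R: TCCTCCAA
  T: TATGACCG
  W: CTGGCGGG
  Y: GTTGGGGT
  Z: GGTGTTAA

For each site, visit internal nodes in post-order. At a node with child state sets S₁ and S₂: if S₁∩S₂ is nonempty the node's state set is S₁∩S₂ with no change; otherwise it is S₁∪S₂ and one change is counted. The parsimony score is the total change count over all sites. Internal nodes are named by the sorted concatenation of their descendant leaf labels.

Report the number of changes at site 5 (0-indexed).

3

RW@0: {T} ∪ {C} = {C,T} (union, +1)
YZ@0: {G} ∩ {G} = {G} (intersection, +0)
TYZ@0: {T} ∪ {G} = {G,T} (union, +1)
RTWYZ@0: {C,T} ∩ {G,T} = {T} (intersection, +0)
RW@1: {C} ∪ {T} = {C,T} (union, +1)
YZ@1: {T} ∪ {G} = {G,T} (union, +1)
TYZ@1: {A} ∪ {G,T} = {A,G,T} (union, +1)
RTWYZ@1: {C,T} ∩ {A,G,T} = {T} (intersection, +0)
RW@2: {C} ∪ {G} = {C,G} (union, +1)
YZ@2: {T} ∩ {T} = {T} (intersection, +0)
TYZ@2: {T} ∩ {T} = {T} (intersection, +0)
RTWYZ@2: {C,G} ∪ {T} = {C,G,T} (union, +1)
RW@3: {T} ∪ {G} = {G,T} (union, +1)
YZ@3: {G} ∩ {G} = {G} (intersection, +0)
TYZ@3: {G} ∩ {G} = {G} (intersection, +0)
RTWYZ@3: {G,T} ∩ {G} = {G} (intersection, +0)
RW@4: {C} ∩ {C} = {C} (intersection, +0)
YZ@4: {G} ∪ {T} = {G,T} (union, +1)
TYZ@4: {A} ∪ {G,T} = {A,G,T} (union, +1)
RTWYZ@4: {C} ∪ {A,G,T} = {A,C,G,T} (union, +1)
RW@5: {C} ∪ {G} = {C,G} (union, +1)
YZ@5: {G} ∪ {T} = {G,T} (union, +1)
TYZ@5: {C} ∪ {G,T} = {C,G,T} (union, +1)
RTWYZ@5: {C,G} ∩ {C,G,T} = {C,G} (intersection, +0)
RW@6: {A} ∪ {G} = {A,G} (union, +1)
YZ@6: {G} ∪ {A} = {A,G} (union, +1)
TYZ@6: {C} ∪ {A,G} = {A,C,G} (union, +1)
RTWYZ@6: {A,G} ∩ {A,C,G} = {A,G} (intersection, +0)
RW@7: {A} ∪ {G} = {A,G} (union, +1)
YZ@7: {T} ∪ {A} = {A,T} (union, +1)
TYZ@7: {G} ∪ {A,T} = {A,G,T} (union, +1)
RTWYZ@7: {A,G} ∩ {A,G,T} = {A,G} (intersection, +0)
per-site changes: [2, 3, 2, 1, 3, 3, 3, 3]; total = 20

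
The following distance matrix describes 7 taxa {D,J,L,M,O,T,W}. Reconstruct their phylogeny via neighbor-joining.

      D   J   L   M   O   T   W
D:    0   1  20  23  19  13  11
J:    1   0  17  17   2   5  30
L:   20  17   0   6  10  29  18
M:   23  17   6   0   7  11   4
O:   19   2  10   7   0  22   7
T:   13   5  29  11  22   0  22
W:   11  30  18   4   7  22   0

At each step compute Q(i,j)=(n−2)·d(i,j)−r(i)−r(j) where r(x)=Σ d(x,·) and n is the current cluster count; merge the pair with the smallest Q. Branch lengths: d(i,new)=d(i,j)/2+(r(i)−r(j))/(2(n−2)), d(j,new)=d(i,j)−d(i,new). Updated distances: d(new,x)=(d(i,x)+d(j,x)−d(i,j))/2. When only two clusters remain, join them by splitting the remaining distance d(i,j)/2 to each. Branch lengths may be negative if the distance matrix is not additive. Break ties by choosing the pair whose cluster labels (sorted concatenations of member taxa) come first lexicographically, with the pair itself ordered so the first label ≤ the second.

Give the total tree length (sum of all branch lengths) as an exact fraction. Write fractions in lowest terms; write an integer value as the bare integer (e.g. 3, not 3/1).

569/16

iteration 1: select D,J (d=1, Q=-154); attach at lengths (2, -1); label the merged cluster DJ
  updated: d(DJ,L)=18, d(DJ,M)=39/2, d(DJ,O)=10, d(DJ,T)=17/2, d(DJ,W)=20
iteration 2: select DJ,T (d=17/2, Q=-269/2); attach at lengths (35/16, 101/16); label the merged cluster DJT
  updated: d(DJT,L)=77/4, d(DJT,M)=11, d(DJT,O)=47/4, d(DJT,W)=67/4
iteration 3: select L,M (d=6, Q=-253/4); attach at lengths (173/24, -29/24); label the merged cluster LM
  updated: d(DJT,LM)=97/8, d(LM,O)=11/2, d(LM,W)=8
iteration 4: select DJT,LM (d=97/8, Q=-42); attach at lengths (157/16, 37/16); label the merged cluster DJLMT
  updated: d(DJLMT,O)=41/16, d(DJLMT,W)=101/16
iteration 5: select DJLMT,O (d=41/16, Q=-127/8); attach at lengths (15/16, 13/8); label the merged cluster DJLMOT
  updated: d(DJLMOT,W)=43/8
iteration 6: select DJLMOT,W (d=43/8); attach at lengths (43/16, 43/16); label the merged cluster DJLMOTW
final tree: (((((D:2,J:-1):35/16,T:101/16):157/16,(L:173/24,M:-29/24):37/16):15/16,O:13/8):43/16,W:43/16)
total length: 569/16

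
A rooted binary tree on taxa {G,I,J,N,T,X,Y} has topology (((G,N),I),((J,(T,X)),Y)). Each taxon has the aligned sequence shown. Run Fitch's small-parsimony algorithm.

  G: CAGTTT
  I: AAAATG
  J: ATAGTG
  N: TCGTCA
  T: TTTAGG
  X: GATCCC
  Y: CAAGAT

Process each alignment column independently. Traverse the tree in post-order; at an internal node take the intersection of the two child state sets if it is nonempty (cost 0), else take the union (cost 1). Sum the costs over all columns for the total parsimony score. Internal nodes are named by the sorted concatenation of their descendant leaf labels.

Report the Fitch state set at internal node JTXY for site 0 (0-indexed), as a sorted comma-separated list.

A,C,G,T

site 0, node GN: G={C} ∪ N={T} → {C,T} (+1)
site 0, node GIN: GN={C,T} ∪ I={A} → {A,C,T} (+1)
site 0, node TX: T={T} ∪ X={G} → {G,T} (+1)
site 0, node JTX: J={A} ∪ TX={G,T} → {A,G,T} (+1)
site 0, node JTXY: JTX={A,G,T} ∪ Y={C} → {A,C,G,T} (+1)
site 0, node GIJNTXY: GIN={A,C,T} ∩ JTXY={A,C,G,T} → {A,C,T} (+0)
site 1, node GN: G={A} ∪ N={C} → {A,C} (+1)
site 1, node GIN: GN={A,C} ∩ I={A} → {A} (+0)
site 1, node TX: T={T} ∪ X={A} → {A,T} (+1)
site 1, node JTX: J={T} ∩ TX={A,T} → {T} (+0)
site 1, node JTXY: JTX={T} ∪ Y={A} → {A,T} (+1)
site 1, node GIJNTXY: GIN={A} ∩ JTXY={A,T} → {A} (+0)
site 2, node GN: G={G} ∩ N={G} → {G} (+0)
site 2, node GIN: GN={G} ∪ I={A} → {A,G} (+1)
site 2, node TX: T={T} ∩ X={T} → {T} (+0)
site 2, node JTX: J={A} ∪ TX={T} → {A,T} (+1)
site 2, node JTXY: JTX={A,T} ∩ Y={A} → {A} (+0)
site 2, node GIJNTXY: GIN={A,G} ∩ JTXY={A} → {A} (+0)
site 3, node GN: G={T} ∩ N={T} → {T} (+0)
site 3, node GIN: GN={T} ∪ I={A} → {A,T} (+1)
site 3, node TX: T={A} ∪ X={C} → {A,C} (+1)
site 3, node JTX: J={G} ∪ TX={A,C} → {A,C,G} (+1)
site 3, node JTXY: JTX={A,C,G} ∩ Y={G} → {G} (+0)
site 3, node GIJNTXY: GIN={A,T} ∪ JTXY={G} → {A,G,T} (+1)
site 4, node GN: G={T} ∪ N={C} → {C,T} (+1)
site 4, node GIN: GN={C,T} ∩ I={T} → {T} (+0)
site 4, node TX: T={G} ∪ X={C} → {C,G} (+1)
site 4, node JTX: J={T} ∪ TX={C,G} → {C,G,T} (+1)
site 4, node JTXY: JTX={C,G,T} ∪ Y={A} → {A,C,G,T} (+1)
site 4, node GIJNTXY: GIN={T} ∩ JTXY={A,C,G,T} → {T} (+0)
site 5, node GN: G={T} ∪ N={A} → {A,T} (+1)
site 5, node GIN: GN={A,T} ∪ I={G} → {A,G,T} (+1)
site 5, node TX: T={G} ∪ X={C} → {C,G} (+1)
site 5, node JTX: J={G} ∩ TX={C,G} → {G} (+0)
site 5, node JTXY: JTX={G} ∪ Y={T} → {G,T} (+1)
site 5, node GIJNTXY: GIN={A,G,T} ∩ JTXY={G,T} → {G,T} (+0)
per-site changes: [5, 3, 2, 4, 4, 4]; total = 22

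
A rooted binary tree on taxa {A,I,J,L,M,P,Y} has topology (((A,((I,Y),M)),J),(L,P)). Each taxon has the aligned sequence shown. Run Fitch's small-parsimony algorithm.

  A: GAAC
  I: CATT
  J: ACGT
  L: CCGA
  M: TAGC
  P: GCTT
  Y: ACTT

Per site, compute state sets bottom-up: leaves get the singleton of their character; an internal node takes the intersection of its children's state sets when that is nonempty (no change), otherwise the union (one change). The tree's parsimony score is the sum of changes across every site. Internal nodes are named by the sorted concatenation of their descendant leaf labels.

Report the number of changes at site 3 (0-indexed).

3

[col 0] IY: children I:{C}, Y:{A} ∪→ {A,C}; cost 1
[col 0] IMY: children IY:{A,C}, M:{T} ∪→ {A,C,T}; cost 1
[col 0] AIMY: children A:{G}, IMY:{A,C,T} ∪→ {A,C,G,T}; cost 1
[col 0] AIJMY: children AIMY:{A,C,G,T}, J:{A} ∩→ {A}; cost 0
[col 0] LP: children L:{C}, P:{G} ∪→ {C,G}; cost 1
[col 0] AIJLMPY: children AIJMY:{A}, LP:{C,G} ∪→ {A,C,G}; cost 1
[col 1] IY: children I:{A}, Y:{C} ∪→ {A,C}; cost 1
[col 1] IMY: children IY:{A,C}, M:{A} ∩→ {A}; cost 0
[col 1] AIMY: children A:{A}, IMY:{A} ∩→ {A}; cost 0
[col 1] AIJMY: children AIMY:{A}, J:{C} ∪→ {A,C}; cost 1
[col 1] LP: children L:{C}, P:{C} ∩→ {C}; cost 0
[col 1] AIJLMPY: children AIJMY:{A,C}, LP:{C} ∩→ {C}; cost 0
[col 2] IY: children I:{T}, Y:{T} ∩→ {T}; cost 0
[col 2] IMY: children IY:{T}, M:{G} ∪→ {G,T}; cost 1
[col 2] AIMY: children A:{A}, IMY:{G,T} ∪→ {A,G,T}; cost 1
[col 2] AIJMY: children AIMY:{A,G,T}, J:{G} ∩→ {G}; cost 0
[col 2] LP: children L:{G}, P:{T} ∪→ {G,T}; cost 1
[col 2] AIJLMPY: children AIJMY:{G}, LP:{G,T} ∩→ {G}; cost 0
[col 3] IY: children I:{T}, Y:{T} ∩→ {T}; cost 0
[col 3] IMY: children IY:{T}, M:{C} ∪→ {C,T}; cost 1
[col 3] AIMY: children A:{C}, IMY:{C,T} ∩→ {C}; cost 0
[col 3] AIJMY: children AIMY:{C}, J:{T} ∪→ {C,T}; cost 1
[col 3] LP: children L:{A}, P:{T} ∪→ {A,T}; cost 1
[col 3] AIJLMPY: children AIJMY:{C,T}, LP:{A,T} ∩→ {T}; cost 0
per-site changes: [5, 2, 3, 3]; total = 13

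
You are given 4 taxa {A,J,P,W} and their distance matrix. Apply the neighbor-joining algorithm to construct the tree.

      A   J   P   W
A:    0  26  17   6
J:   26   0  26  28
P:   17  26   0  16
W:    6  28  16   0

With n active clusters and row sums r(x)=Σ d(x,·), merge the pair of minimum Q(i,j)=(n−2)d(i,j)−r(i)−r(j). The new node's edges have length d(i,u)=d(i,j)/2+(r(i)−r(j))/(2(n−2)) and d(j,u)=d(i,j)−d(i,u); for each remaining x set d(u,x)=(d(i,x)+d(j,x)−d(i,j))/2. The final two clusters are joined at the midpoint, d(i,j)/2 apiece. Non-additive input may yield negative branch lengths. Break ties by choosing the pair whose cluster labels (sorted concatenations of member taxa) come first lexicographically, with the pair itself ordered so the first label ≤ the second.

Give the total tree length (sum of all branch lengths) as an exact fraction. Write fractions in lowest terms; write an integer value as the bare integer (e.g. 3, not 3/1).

151/4

step 1: merge (A,W) at d=6, Q=-87; branch lengths A→11/4, W→13/4; new cluster AW
  updated: d(AW,J)=24, d(AW,P)=27/2
step 2: merge (AW,J) at d=24, Q=-127/2; branch lengths AW→23/4, J→73/4; new cluster AJW
  updated: d(AJW,P)=31/4
step 3: merge (AJW,P) at d=31/4; branch lengths AJW→31/8, P→31/8; new cluster AJPW
final tree: (((A:11/4,W:13/4):23/4,J:73/4):31/8,P:31/8)
total length: 151/4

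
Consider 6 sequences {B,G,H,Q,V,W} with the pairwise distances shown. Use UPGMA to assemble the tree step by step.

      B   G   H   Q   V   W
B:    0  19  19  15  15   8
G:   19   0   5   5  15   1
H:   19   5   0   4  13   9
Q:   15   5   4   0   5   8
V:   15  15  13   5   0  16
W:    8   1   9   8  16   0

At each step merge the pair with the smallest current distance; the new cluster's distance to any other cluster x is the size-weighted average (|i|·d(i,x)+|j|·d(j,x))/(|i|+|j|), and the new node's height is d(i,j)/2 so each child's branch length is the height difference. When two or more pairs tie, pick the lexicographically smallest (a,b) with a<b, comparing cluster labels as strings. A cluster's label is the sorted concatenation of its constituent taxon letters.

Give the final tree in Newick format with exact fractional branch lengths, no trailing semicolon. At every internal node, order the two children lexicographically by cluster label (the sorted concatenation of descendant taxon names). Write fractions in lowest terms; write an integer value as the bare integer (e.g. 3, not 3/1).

(B:38/5,(((G:1/2,W:1/2):23/8,(H:2,Q:2):11/8):11/4,V:49/8):59/40)

1. join G+W (d=1) ⇒ GW; edges |G|=1/2, |W|=1/2
  updated: d(B,GW)=27/2, d(GW,H)=7, d(GW,Q)=13/2, d(GW,V)=31/2
2. join H+Q (d=4) ⇒ HQ; edges |H|=2, |Q|=2
  updated: d(B,HQ)=17, d(GW,HQ)=27/4, d(HQ,V)=9
3. join GW+HQ (d=27/4) ⇒ GHQW; edges |GW|=23/8, |HQ|=11/8
  updated: d(B,GHQW)=61/4, d(GHQW,V)=49/4
4. join GHQW+V (d=49/4) ⇒ GHQVW; edges |GHQW|=11/4, |V|=49/8
  updated: d(B,GHQVW)=76/5
5. join B+GHQVW (d=76/5) ⇒ BGHQVW; edges |B|=38/5, |GHQVW|=59/40
final tree: (B:38/5,(((G:1/2,W:1/2):23/8,(H:2,Q:2):11/8):11/4,V:49/8):59/40)
total length: 136/5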